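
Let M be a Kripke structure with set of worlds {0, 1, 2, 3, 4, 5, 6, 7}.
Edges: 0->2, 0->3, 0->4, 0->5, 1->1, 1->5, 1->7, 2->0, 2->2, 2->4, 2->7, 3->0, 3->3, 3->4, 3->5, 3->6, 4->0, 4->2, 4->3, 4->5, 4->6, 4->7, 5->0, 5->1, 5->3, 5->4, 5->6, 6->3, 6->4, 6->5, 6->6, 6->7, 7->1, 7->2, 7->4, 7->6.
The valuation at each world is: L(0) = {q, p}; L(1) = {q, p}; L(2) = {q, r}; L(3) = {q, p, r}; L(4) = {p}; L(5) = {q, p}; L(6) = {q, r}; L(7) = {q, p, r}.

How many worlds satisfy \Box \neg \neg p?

Recall that \Box ψ holds at a world iff ψ holds at every accessible world, and \Diamond ψ holds iff ψ holds at some accessible world.
Let φ = \Box \neg \neg p. Evaluate φ at each world:
  0 (successors {2, 3, 4, 5}): φ is false.
  1 (successors {1, 5, 7}): φ is true.
  2 (successors {0, 2, 4, 7}): φ is false.
  3 (successors {0, 3, 4, 5, 6}): φ is false.
  4 (successors {0, 2, 3, 5, 6, 7}): φ is false.
  5 (successors {0, 1, 3, 4, 6}): φ is false.
  6 (successors {3, 4, 5, 6, 7}): φ is false.
  7 (successors {1, 2, 4, 6}): φ is false.
For instance, at 3:
  At 3: \Box \neg \neg p requires \neg \neg p at every successor {0, 3, 4, 5, 6}.
    \neg \neg p fails at 6, so \Box \neg \neg p is false at 3.
Satisfying worlds: {1}

1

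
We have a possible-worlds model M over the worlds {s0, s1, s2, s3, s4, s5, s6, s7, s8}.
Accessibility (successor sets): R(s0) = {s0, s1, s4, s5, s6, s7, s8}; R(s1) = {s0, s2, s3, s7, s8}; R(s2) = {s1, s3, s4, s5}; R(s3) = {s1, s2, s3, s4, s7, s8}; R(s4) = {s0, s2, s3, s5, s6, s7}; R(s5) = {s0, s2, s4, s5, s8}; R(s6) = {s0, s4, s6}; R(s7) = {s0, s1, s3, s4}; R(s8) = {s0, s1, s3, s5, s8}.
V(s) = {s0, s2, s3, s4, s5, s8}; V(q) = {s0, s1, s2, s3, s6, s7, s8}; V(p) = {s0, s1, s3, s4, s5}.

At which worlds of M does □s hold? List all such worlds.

s5

Let φ = □s. Evaluate φ at each world:
  s0 (successors {s0, s1, s4, s5, s6, s7, s8}): φ is false.
  s1 (successors {s0, s2, s3, s7, s8}): φ is false.
  s2 (successors {s1, s3, s4, s5}): φ is false.
  s3 (successors {s1, s2, s3, s4, s7, s8}): φ is false.
  s4 (successors {s0, s2, s3, s5, s6, s7}): φ is false.
  s5 (successors {s0, s2, s4, s5, s8}): φ is true.
  s6 (successors {s0, s4, s6}): φ is false.
  s7 (successors {s0, s1, s3, s4}): φ is false.
  s8 (successors {s0, s1, s3, s5, s8}): φ is false.
For instance, at s7:
  At s7: □s requires s at every successor {s0, s1, s3, s4}.
    s fails at s1, so □s is false at s7.
Satisfying worlds: {s5}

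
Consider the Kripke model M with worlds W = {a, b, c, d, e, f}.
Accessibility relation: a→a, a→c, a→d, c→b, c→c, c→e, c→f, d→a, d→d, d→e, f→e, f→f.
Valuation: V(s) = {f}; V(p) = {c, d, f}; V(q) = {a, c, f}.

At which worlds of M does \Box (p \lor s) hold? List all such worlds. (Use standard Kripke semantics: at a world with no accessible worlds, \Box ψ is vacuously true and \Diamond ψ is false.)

Let φ = \Box (p \lor s). Evaluate φ at each world:
  a (successors {a, c, d}): φ is false.
  b (successors ∅): φ is true.
  c (successors {b, c, e, f}): φ is false.
  d (successors {a, d, e}): φ is false.
  e (successors ∅): φ is true.
  f (successors {e, f}): φ is false.
For instance, at c:
  At c: \Box (p \lor s) requires p \lor s at every successor {b, c, e, f}.
    p \lor s fails at b, so \Box (p \lor s) is false at c.
Satisfying worlds: {b, e}

b, e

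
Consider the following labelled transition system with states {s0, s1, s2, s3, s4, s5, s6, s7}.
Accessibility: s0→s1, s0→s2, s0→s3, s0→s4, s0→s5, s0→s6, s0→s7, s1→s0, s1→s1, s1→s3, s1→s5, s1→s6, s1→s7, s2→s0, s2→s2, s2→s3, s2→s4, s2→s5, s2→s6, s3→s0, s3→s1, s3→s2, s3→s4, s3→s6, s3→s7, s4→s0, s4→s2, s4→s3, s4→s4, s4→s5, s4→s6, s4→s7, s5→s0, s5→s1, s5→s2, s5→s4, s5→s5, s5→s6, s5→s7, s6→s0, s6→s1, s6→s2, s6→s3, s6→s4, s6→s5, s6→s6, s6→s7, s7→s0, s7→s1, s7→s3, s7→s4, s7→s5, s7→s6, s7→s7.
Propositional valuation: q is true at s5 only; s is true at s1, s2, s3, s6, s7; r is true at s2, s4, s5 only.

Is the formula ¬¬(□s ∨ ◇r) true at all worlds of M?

Let φ = ¬¬(□s ∨ ◇r). Evaluate φ at each world:
  s0 (successors {s1, s2, s3, s4, s5, s6, s7}): φ is true.
  s1 (successors {s0, s1, s3, s5, s6, s7}): φ is true.
  s2 (successors {s0, s2, s3, s4, s5, s6}): φ is true.
  s3 (successors {s0, s1, s2, s4, s6, s7}): φ is true.
  s4 (successors {s0, s2, s3, s4, s5, s6, s7}): φ is true.
  s5 (successors {s0, s1, s2, s4, s5, s6, s7}): φ is true.
  s6 (successors {s0, s1, s2, s3, s4, s5, s6, s7}): φ is true.
  s7 (successors {s0, s1, s3, s4, s5, s6, s7}): φ is true.
For instance, at s3:
  At s3: ¬(□s ∨ ◇r) is false, so ¬¬(□s ∨ ◇r) is true.
    At s3: □s ∨ ◇r is true, so ¬(□s ∨ ◇r) is false.
      At s3: □s is false, ◇r is true, so □s ∨ ◇r is true.

Yes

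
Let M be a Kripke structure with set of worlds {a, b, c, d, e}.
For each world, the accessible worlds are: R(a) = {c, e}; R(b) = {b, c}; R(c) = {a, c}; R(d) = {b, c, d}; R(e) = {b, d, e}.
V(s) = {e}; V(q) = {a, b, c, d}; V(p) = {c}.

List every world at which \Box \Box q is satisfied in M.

b, d

Let φ = \Box \Box q. Evaluate φ at each world:
  a (successors {c, e}): φ is false.
  b (successors {b, c}): φ is true.
  c (successors {a, c}): φ is false.
  d (successors {b, c, d}): φ is true.
  e (successors {b, d, e}): φ is false.
For instance, at a:
  At a: \Box \Box q requires \Box q at every successor {c, e}.
    \Box q fails at e, so \Box \Box q is false at a.
      At e: \Box q requires q at every successor {b, d, e}.
        q fails at e, so \Box q is false at e.
Satisfying worlds: {b, d}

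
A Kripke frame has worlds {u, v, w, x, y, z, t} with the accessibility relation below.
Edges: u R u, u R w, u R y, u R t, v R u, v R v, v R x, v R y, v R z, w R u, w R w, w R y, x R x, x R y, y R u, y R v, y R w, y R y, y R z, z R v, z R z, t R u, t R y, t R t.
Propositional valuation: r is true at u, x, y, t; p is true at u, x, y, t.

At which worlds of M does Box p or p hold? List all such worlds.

u, x, y, t

Let φ = Box p or p. Evaluate φ at each world:
  u (successors {u, w, y, t}): φ is true.
  v (successors {u, v, x, y, z}): φ is false.
  w (successors {u, w, y}): φ is false.
  x (successors {x, y}): φ is true.
  y (successors {u, v, w, y, z}): φ is true.
  z (successors {v, z}): φ is false.
  t (successors {u, y, t}): φ is true.
For instance, at t:
  At t: Box p is true, p is true, so Box p or p is true.
    At t: Box p requires p at every successor {u, y, t}.
      At u: p is true.
      At y: p is true.
      At t: p is true.
    So Box p is true at t.
Satisfying worlds: {u, x, y, t}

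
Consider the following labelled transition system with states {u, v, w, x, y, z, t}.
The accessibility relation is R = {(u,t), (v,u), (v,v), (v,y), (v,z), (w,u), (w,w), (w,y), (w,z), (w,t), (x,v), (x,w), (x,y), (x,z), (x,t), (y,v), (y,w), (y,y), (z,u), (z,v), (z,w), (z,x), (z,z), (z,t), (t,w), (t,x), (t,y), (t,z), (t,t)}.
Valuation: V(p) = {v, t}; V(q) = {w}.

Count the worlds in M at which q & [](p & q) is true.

Let φ = q & [](p & q). Evaluate φ at each world:
  u (successors {t}): φ is false.
  v (successors {u, v, y, z}): φ is false.
  w (successors {u, w, y, z, t}): φ is false.
  x (successors {v, w, y, z, t}): φ is false.
  y (successors {v, w, y}): φ is false.
  z (successors {u, v, w, x, z, t}): φ is false.
  t (successors {w, x, y, z, t}): φ is false.
For instance, at z:
  At z: q is false, [](p & q) is false, so q & [](p & q) is false.
    At z: [](p & q) requires p & q at every successor {u, v, w, x, z, t}.
      p & q fails at u, so [](p & q) is false at z.
Satisfying worlds: none.

0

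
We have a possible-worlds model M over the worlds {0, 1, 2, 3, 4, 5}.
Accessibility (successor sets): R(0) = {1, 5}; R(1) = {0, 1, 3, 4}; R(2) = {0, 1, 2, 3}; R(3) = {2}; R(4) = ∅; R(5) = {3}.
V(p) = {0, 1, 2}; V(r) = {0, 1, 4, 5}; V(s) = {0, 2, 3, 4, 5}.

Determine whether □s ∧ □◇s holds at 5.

Yes

At 5: □s is true, □◇s is true, so □s ∧ □◇s is true.
  At 5: □s requires s at every successor {3}.
    At 3: s is true.
  So □s is true at 5.
  At 5: □◇s requires ◇s at every successor {3}.
      At 3: ◇s requires s at some successor in {2}.
        s holds at 2, so ◇s is true at 3.
  So □◇s is true at 5.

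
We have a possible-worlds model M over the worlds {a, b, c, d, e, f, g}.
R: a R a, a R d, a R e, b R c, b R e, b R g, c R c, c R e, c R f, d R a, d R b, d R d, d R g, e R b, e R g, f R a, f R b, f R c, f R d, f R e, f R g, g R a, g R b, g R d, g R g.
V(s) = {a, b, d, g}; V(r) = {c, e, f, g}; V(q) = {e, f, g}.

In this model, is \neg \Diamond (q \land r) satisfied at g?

At g: \Diamond (q \land r) is true, so \neg \Diamond (q \land r) is false.
  At g: \Diamond (q \land r) requires q \land r at some successor in {a, b, d, g}.
    q \land r holds at g, so \Diamond (q \land r) is true at g.

No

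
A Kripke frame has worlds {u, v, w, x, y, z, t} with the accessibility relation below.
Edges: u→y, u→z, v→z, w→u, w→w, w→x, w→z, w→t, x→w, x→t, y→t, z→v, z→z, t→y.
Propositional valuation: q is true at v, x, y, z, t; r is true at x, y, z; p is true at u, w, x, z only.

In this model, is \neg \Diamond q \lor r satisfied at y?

Recall that \Diamond ψ holds at a world iff ψ holds at some accessible world.
At y: \neg \Diamond q is false, r is true, so \neg \Diamond q \lor r is true.
  At y: \Diamond q is true, so \neg \Diamond q is false.
    At y: \Diamond q requires q at some successor in {t}.
      q holds at t, so \Diamond q is true at y.

Yes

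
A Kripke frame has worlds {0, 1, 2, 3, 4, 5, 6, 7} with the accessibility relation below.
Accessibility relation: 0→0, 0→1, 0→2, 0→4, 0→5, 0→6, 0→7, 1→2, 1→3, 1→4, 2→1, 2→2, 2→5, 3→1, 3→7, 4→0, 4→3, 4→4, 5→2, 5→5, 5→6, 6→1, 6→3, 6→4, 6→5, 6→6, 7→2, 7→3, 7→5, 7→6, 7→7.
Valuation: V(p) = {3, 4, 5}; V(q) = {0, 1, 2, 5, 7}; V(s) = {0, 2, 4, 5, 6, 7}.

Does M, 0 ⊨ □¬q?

Recall that □ψ holds at a world iff ψ holds at every accessible world, and ◇ψ holds iff ψ holds at some accessible world.
At 0: □¬q requires ¬q at every successor {0, 1, 2, 4, 5, 6, 7}.
  ¬q fails at 0, so □¬q is false at 0.

No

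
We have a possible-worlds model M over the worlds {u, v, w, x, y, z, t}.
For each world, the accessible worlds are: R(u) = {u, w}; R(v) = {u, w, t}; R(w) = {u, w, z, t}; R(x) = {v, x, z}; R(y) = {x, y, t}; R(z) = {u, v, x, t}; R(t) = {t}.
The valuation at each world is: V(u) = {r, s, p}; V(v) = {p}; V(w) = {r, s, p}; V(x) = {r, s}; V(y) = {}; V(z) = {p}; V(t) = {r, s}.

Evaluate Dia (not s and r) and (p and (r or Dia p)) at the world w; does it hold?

Recall that Dia ψ holds at a world iff ψ holds at some accessible world.
At w: Dia (not s and r) is false, p and (r or Dia p) is true, so Dia (not s and r) and (p and (r or Dia p)) is false.
  At w: Dia (not s and r) requires not s and r at some successor in {u, w, z, t}.
    At u: not s and r is false.
    At w: not s and r is false.
    At z: not s and r is false.
    At t: not s and r is false.
  So Dia (not s and r) is false at w.
  At w: p is true, r or Dia p is true, so p and (r or Dia p) is true.
    At w: r is true, Dia p is true, so r or Dia p is true.
      At w: Dia p requires p at some successor in {u, w, z, t}.
        p holds at u, so Dia p is true at w.

No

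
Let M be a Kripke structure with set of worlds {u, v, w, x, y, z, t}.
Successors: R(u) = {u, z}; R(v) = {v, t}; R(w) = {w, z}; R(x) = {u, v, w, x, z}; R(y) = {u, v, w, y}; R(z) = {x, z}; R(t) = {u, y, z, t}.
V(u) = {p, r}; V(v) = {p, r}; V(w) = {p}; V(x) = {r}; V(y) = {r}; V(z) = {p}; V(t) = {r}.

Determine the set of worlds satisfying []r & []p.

Recall that []ψ holds at a world iff ψ holds at every accessible world, and <>ψ holds iff ψ holds at some accessible world.
Let φ = []r & []p. Evaluate φ at each world:
  u (successors {u, z}): φ is false.
  v (successors {v, t}): φ is false.
  w (successors {w, z}): φ is false.
  x (successors {u, v, w, x, z}): φ is false.
  y (successors {u, v, w, y}): φ is false.
  z (successors {x, z}): φ is false.
  t (successors {u, y, z, t}): φ is false.
For instance, at v:
  At v: []r is true, []p is false, so []r & []p is false.
    At v: []r requires r at every successor {v, t}.
      At v: r is true.
      At t: r is true.
    So []r is true at v.
    At v: []p requires p at every successor {v, t}.
      p fails at t, so []p is false at v.
Satisfying worlds: none.

none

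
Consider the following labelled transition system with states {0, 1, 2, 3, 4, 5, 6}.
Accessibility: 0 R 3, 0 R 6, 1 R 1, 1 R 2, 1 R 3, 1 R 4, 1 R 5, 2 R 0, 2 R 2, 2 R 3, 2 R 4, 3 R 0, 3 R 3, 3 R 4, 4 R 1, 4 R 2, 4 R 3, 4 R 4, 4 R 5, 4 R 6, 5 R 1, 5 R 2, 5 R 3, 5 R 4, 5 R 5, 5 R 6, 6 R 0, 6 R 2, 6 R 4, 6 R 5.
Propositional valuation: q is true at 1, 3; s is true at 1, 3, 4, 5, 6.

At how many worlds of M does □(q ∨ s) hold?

Let φ = □(q ∨ s). Evaluate φ at each world:
  0 (successors {3, 6}): φ is true.
  1 (successors {1, 2, 3, 4, 5}): φ is false.
  2 (successors {0, 2, 3, 4}): φ is false.
  3 (successors {0, 3, 4}): φ is false.
  4 (successors {1, 2, 3, 4, 5, 6}): φ is false.
  5 (successors {1, 2, 3, 4, 5, 6}): φ is false.
  6 (successors {0, 2, 4, 5}): φ is false.
For instance, at 2:
  At 2: □(q ∨ s) requires q ∨ s at every successor {0, 2, 3, 4}.
    q ∨ s fails at 0, so □(q ∨ s) is false at 2.
Satisfying worlds: {0}

1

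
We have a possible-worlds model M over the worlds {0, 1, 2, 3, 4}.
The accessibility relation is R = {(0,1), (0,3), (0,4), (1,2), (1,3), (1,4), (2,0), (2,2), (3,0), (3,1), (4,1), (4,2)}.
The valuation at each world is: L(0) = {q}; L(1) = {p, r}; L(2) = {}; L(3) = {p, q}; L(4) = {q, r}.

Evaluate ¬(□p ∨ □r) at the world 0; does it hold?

At 0: □p ∨ □r is false, so ¬(□p ∨ □r) is true.
  At 0: □p is false, □r is false, so □p ∨ □r is false.
    At 0: □p requires p at every successor {1, 3, 4}.
      p fails at 4, so □p is false at 0.
    At 0: □r requires r at every successor {1, 3, 4}.
      r fails at 3, so □r is false at 0.

Yes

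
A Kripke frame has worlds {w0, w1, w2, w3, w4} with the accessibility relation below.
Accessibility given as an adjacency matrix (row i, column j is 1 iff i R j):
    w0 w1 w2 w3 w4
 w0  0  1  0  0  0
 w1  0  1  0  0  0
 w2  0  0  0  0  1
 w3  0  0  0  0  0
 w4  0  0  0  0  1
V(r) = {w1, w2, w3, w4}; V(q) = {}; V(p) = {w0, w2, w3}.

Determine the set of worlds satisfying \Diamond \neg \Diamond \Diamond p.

w0, w1, w2, w4

Let φ = \Diamond \neg \Diamond \Diamond p. Evaluate φ at each world:
  w0 (successors {w1}): φ is true.
  w1 (successors {w1}): φ is true.
  w2 (successors {w4}): φ is true.
  w3 (successors ∅): φ is false.
  w4 (successors {w4}): φ is true.
For instance, at w0:
  At w0: \Diamond \neg \Diamond \Diamond p requires \neg \Diamond \Diamond p at some successor in {w1}.
    \neg \Diamond \Diamond p holds at w1, so \Diamond \neg \Diamond \Diamond p is true at w0.
      At w1: \Diamond \Diamond p is false, so \neg \Diamond \Diamond p is true.
Satisfying worlds: {w0, w1, w2, w4}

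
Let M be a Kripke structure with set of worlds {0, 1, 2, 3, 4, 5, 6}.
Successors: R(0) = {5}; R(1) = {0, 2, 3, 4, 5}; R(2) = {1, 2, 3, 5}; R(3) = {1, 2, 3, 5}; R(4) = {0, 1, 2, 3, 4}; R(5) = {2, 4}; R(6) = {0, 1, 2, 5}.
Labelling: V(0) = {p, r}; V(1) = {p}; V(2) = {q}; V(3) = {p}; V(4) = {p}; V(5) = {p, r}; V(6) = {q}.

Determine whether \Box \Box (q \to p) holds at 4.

At 4: \Box \Box (q \to p) requires \Box (q \to p) at every successor {0, 1, 2, 3, 4}.
  \Box (q \to p) fails at 1, so \Box \Box (q \to p) is false at 4.
    At 1: \Box (q \to p) requires q \to p at every successor {0, 2, 3, 4, 5}.
      q \to p fails at 2, so \Box (q \to p) is false at 1.

No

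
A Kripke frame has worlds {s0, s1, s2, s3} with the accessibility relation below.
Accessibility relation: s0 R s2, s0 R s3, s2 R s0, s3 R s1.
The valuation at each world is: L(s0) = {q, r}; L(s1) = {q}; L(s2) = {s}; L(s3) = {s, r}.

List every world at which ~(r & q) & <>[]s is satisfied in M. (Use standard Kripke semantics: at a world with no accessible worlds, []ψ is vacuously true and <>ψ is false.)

Let φ = ~(r & q) & <>[]s. Evaluate φ at each world:
  s0 (successors {s2, s3}): φ is false.
  s1 (successors ∅): φ is false.
  s2 (successors {s0}): φ is true.
  s3 (successors {s1}): φ is true.
For instance, at s3:
  At s3: ~(r & q) is true, <>[]s is true, so ~(r & q) & <>[]s is true.
    At s3: <>[]s requires []s at some successor in {s1}.
      []s holds at s1, so <>[]s is true at s3.
Satisfying worlds: {s2, s3}

s2, s3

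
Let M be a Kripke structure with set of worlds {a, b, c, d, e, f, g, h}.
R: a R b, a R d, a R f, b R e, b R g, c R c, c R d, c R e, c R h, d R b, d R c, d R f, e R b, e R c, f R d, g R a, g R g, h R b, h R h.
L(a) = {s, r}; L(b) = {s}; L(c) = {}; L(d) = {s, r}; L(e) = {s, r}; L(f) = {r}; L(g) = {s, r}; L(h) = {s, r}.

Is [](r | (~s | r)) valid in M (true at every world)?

No

Let φ = [](r | (~s | r)). Evaluate φ at each world:
  a (successors {b, d, f}): φ is false.
  b (successors {e, g}): φ is true.
  c (successors {c, d, e, h}): φ is true.
  d (successors {b, c, f}): φ is false.
  e (successors {b, c}): φ is false.
  f (successors {d}): φ is true.
  g (successors {a, g}): φ is true.
  h (successors {b, h}): φ is false.
Detail at a (counterexample):
  At a: [](r | (~s | r)) requires r | (~s | r) at every successor {b, d, f}.
    r | (~s | r) fails at b, so [](r | (~s | r)) is false at a.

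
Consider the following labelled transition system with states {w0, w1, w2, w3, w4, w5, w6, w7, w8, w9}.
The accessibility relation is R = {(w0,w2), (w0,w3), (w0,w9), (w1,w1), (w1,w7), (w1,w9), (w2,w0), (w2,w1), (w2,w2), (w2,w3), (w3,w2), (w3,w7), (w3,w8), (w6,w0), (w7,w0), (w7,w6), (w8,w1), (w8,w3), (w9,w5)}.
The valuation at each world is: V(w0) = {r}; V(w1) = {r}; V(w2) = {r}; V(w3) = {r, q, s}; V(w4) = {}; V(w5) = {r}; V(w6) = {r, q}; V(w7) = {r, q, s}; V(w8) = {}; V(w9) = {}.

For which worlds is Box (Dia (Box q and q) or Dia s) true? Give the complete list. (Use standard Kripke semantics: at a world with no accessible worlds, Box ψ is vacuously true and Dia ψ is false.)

w2, w4, w5, w6, w8

Recall that Box ψ holds at a world iff ψ holds at every accessible world, and Dia ψ holds iff ψ holds at some accessible world.
Let φ = Box (Dia (Box q and q) or Dia s). Evaluate φ at each world:
  w0 (successors {w2, w3, w9}): φ is false.
  w1 (successors {w1, w7, w9}): φ is false.
  w2 (successors {w0, w1, w2, w3}): φ is true.
  w3 (successors {w2, w7, w8}): φ is false.
  w4 (successors ∅): φ is true.
  w5 (successors ∅): φ is true.
  w6 (successors {w0}): φ is true.
  w7 (successors {w0, w6}): φ is false.
  w8 (successors {w1, w3}): φ is true.
  w9 (successors {w5}): φ is false.
For instance, at w1:
  At w1: Box (Dia (Box q and q) or Dia s) requires Dia (Box q and q) or Dia s at every successor {w1, w7, w9}.
    Dia (Box q and q) or Dia s fails at w7, so Box (Dia (Box q and q) or Dia s) is false at w1.
      At w7: Dia (Box q and q) is false, Dia s is false, so Dia (Box q and q) or Dia s is false.
Satisfying worlds: {w2, w4, w5, w6, w8}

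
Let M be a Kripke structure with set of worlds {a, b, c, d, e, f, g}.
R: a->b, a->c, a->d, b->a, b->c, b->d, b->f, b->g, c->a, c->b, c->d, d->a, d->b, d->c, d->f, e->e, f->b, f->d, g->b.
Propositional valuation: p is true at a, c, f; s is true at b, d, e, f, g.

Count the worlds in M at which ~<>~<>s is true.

Recall that <>ψ holds at a world iff ψ holds at some accessible world.
Let φ = ~<>~<>s. Evaluate φ at each world:
  a (successors {b, c, d}): φ is true.
  b (successors {a, c, d, f, g}): φ is true.
  c (successors {a, b, d}): φ is true.
  d (successors {a, b, c, f}): φ is true.
  e (successors {e}): φ is true.
  f (successors {b, d}): φ is true.
  g (successors {b}): φ is true.
For instance, at b:
  At b: <>~<>s is false, so ~<>~<>s is true.
    At b: <>~<>s requires ~<>s at some successor in {a, c, d, f, g}.
      At a: ~<>s is false.
      At c: ~<>s is false.
      At d: ~<>s is false.
      At f: ~<>s is false.
      At g: ~<>s is false.
    So <>~<>s is false at b.
Satisfying worlds: {a, b, c, d, e, f, g}

7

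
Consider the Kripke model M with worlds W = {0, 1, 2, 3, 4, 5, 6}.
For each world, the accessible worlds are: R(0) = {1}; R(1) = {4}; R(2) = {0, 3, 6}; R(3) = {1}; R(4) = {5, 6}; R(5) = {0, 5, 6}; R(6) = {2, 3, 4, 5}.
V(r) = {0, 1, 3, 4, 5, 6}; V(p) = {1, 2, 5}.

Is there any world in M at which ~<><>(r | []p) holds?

Let φ = ~<><>(r | []p). Evaluate φ at each world:
  0 (successors {1}): φ is false.
  1 (successors {4}): φ is false.
  2 (successors {0, 3, 6}): φ is false.
  3 (successors {1}): φ is false.
  4 (successors {5, 6}): φ is false.
  5 (successors {0, 5, 6}): φ is false.
  6 (successors {2, 3, 4, 5}): φ is false.
For instance, at 2:
  At 2: <><>(r | []p) is true, so ~<><>(r | []p) is false.
    At 2: <><>(r | []p) requires <>(r | []p) at some successor in {0, 3, 6}.
      <>(r | []p) holds at 0, so <><>(r | []p) is true at 2.

No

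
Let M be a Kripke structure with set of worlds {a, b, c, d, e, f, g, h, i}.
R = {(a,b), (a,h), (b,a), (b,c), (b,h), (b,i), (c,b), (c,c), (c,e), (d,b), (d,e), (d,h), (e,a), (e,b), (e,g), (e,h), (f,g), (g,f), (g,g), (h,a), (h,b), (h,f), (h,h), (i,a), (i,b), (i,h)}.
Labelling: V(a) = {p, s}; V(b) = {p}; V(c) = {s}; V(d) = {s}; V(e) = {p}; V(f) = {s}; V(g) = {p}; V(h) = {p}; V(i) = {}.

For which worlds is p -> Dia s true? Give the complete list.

Let φ = p -> Dia s. Evaluate φ at each world:
  a (successors {b, h}): φ is false.
  b (successors {a, c, h, i}): φ is true.
  c (successors {b, c, e}): φ is true.
  d (successors {b, e, h}): φ is true.
  e (successors {a, b, g, h}): φ is true.
  f (successors {g}): φ is true.
  g (successors {f, g}): φ is true.
  h (successors {a, b, f, h}): φ is true.
  i (successors {a, b, h}): φ is true.
For instance, at c:
  At c: p is false, Dia s is true, so p -> Dia s is true.
    At c: Dia s requires s at some successor in {b, c, e}.
      s holds at c, so Dia s is true at c.
Satisfying worlds: {b, c, d, e, f, g, h, i}

b, c, d, e, f, g, h, i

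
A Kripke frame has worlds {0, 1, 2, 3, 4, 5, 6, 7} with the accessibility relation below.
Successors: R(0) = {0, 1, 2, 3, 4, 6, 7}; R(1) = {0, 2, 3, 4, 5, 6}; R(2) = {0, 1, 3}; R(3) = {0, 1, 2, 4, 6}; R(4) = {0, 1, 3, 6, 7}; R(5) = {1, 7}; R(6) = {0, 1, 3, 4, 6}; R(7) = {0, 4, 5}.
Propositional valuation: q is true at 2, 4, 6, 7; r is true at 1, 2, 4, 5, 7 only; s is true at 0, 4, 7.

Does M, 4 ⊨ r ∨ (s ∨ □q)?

Recall that □ψ holds at a world iff ψ holds at every accessible world, and ◇ψ holds iff ψ holds at some accessible world.
At 4: r is true, s ∨ □q is true, so r ∨ (s ∨ □q) is true.
  At 4: s is true, □q is false, so s ∨ □q is true.
    At 4: □q requires q at every successor {0, 1, 3, 6, 7}.
      q fails at 0, so □q is false at 4.

Yes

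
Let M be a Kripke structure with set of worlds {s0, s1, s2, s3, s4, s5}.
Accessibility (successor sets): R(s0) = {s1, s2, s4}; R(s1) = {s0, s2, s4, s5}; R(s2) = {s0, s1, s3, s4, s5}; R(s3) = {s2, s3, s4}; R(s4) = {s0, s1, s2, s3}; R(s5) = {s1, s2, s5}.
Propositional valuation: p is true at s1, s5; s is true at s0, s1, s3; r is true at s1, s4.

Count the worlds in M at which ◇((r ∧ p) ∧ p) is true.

Let φ = ◇((r ∧ p) ∧ p). Evaluate φ at each world:
  s0 (successors {s1, s2, s4}): φ is true.
  s1 (successors {s0, s2, s4, s5}): φ is false.
  s2 (successors {s0, s1, s3, s4, s5}): φ is true.
  s3 (successors {s2, s3, s4}): φ is false.
  s4 (successors {s0, s1, s2, s3}): φ is true.
  s5 (successors {s1, s2, s5}): φ is true.
For instance, at s4:
  At s4: ◇((r ∧ p) ∧ p) requires (r ∧ p) ∧ p at some successor in {s0, s1, s2, s3}.
    (r ∧ p) ∧ p holds at s1, so ◇((r ∧ p) ∧ p) is true at s4.
Satisfying worlds: {s0, s2, s4, s5}

4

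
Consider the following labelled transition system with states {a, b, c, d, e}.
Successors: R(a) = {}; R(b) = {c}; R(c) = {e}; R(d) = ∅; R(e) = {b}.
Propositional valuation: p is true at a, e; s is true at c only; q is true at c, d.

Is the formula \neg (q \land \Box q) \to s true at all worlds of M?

No

Recall that \Box ψ holds at a world iff ψ holds at every accessible world, and \Diamond ψ holds iff ψ holds at some accessible world.
Let φ = \neg (q \land \Box q) \to s. Evaluate φ at each world:
  a (successors ∅): φ is false.
  b (successors {c}): φ is false.
  c (successors {e}): φ is true.
  d (successors ∅): φ is true.
  e (successors {b}): φ is false.
Detail at a (counterexample):
  At a: \neg (q \land \Box q) is true, s is false, so \neg (q \land \Box q) \to s is false.
    At a: q \land \Box q is false, so \neg (q \land \Box q) is true.
      At a: q is false, \Box q is true, so q \land \Box q is false.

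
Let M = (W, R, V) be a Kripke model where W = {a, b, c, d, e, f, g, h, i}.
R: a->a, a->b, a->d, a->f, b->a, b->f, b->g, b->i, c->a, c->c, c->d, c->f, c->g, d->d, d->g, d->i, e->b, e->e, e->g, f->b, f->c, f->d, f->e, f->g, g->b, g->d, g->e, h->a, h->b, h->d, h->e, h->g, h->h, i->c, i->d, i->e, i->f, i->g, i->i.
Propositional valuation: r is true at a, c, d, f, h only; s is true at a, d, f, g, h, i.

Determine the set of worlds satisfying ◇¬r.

Let φ = ◇¬r. Evaluate φ at each world:
  a (successors {a, b, d, f}): φ is true.
  b (successors {a, f, g, i}): φ is true.
  c (successors {a, c, d, f, g}): φ is true.
  d (successors {d, g, i}): φ is true.
  e (successors {b, e, g}): φ is true.
  f (successors {b, c, d, e, g}): φ is true.
  g (successors {b, d, e}): φ is true.
  h (successors {a, b, d, e, g, h}): φ is true.
  i (successors {c, d, e, f, g, i}): φ is true.
For instance, at b:
  At b: ◇¬r requires ¬r at some successor in {a, f, g, i}.
    ¬r holds at g, so ◇¬r is true at b.
Satisfying worlds: {a, b, c, d, e, f, g, h, i}

a, b, c, d, e, f, g, h, i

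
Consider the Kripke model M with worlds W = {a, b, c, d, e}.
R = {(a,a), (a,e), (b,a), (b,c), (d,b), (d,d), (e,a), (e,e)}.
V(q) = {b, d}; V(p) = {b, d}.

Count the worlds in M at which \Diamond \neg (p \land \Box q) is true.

4

Let φ = \Diamond \neg (p \land \Box q). Evaluate φ at each world:
  a (successors {a, e}): φ is true.
  b (successors {a, c}): φ is true.
  c (successors ∅): φ is false.
  d (successors {b, d}): φ is true.
  e (successors {a, e}): φ is true.
For instance, at a:
  At a: \Diamond \neg (p \land \Box q) requires \neg (p \land \Box q) at some successor in {a, e}.
    \neg (p \land \Box q) holds at a, so \Diamond \neg (p \land \Box q) is true at a.
      At a: p \land \Box q is false, so \neg (p \land \Box q) is true.
Satisfying worlds: {a, b, d, e}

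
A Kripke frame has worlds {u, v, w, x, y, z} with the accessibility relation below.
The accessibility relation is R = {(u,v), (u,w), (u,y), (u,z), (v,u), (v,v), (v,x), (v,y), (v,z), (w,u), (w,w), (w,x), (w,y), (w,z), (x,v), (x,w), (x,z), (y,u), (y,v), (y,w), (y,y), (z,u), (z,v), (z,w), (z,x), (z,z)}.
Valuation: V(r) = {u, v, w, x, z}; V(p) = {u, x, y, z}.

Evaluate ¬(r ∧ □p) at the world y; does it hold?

At y: r ∧ □p is false, so ¬(r ∧ □p) is true.
  At y: r is false, □p is false, so r ∧ □p is false.
    At y: □p requires p at every successor {u, v, w, y}.
      p fails at v, so □p is false at y.

Yes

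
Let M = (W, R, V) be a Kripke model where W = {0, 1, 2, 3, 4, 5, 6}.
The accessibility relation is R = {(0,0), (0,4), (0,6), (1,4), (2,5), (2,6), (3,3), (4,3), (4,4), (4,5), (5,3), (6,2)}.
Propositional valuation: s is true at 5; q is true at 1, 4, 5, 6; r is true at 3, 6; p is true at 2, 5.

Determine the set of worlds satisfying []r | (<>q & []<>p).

Let φ = []r | (<>q & []<>p). Evaluate φ at each world:
  0 (successors {0, 4, 6}): φ is false.
  1 (successors {4}): φ is true.
  2 (successors {5, 6}): φ is false.
  3 (successors {3}): φ is true.
  4 (successors {3, 4, 5}): φ is false.
  5 (successors {3}): φ is true.
  6 (successors {2}): φ is false.
For instance, at 6:
  At 6: []r is false, <>q & []<>p is false, so []r | (<>q & []<>p) is false.
    At 6: []r requires r at every successor {2}.
      r fails at 2, so []r is false at 6.
    At 6: <>q is false, []<>p is true, so <>q & []<>p is false.
      At 6: <>q requires q at some successor in {2}.
        At 2: q is false.
      So <>q is false at 6.
      At 6: []<>p requires <>p at every successor {2}.
        At 2: <>p is true.
      So []<>p is true at 6.
Satisfying worlds: {1, 3, 5}

1, 3, 5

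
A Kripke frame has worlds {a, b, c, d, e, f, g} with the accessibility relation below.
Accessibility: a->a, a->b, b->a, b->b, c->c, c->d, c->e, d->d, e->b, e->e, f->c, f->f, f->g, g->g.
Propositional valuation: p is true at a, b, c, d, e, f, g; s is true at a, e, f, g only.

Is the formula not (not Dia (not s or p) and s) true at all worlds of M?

Yes

Let φ = not (not Dia (not s or p) and s). Evaluate φ at each world:
  a (successors {a, b}): φ is true.
  b (successors {a, b}): φ is true.
  c (successors {c, d, e}): φ is true.
  d (successors {d}): φ is true.
  e (successors {b, e}): φ is true.
  f (successors {c, f, g}): φ is true.
  g (successors {g}): φ is true.
For instance, at c:
  At c: not Dia (not s or p) and s is false, so not (not Dia (not s or p) and s) is true.
    At c: not Dia (not s or p) is false, s is false, so not Dia (not s or p) and s is false.
      At c: Dia (not s or p) is true, so not Dia (not s or p) is false.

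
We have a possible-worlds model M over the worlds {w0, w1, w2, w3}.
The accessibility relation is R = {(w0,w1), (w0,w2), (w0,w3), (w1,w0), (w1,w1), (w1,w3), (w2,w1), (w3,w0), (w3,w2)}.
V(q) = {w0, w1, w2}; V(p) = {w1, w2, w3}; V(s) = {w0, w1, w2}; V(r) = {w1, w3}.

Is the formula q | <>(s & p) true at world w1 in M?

At w1: q is true, <>(s & p) is true, so q | <>(s & p) is true.
  At w1: <>(s & p) requires s & p at some successor in {w0, w1, w3}.
    s & p holds at w1, so <>(s & p) is true at w1.

Yes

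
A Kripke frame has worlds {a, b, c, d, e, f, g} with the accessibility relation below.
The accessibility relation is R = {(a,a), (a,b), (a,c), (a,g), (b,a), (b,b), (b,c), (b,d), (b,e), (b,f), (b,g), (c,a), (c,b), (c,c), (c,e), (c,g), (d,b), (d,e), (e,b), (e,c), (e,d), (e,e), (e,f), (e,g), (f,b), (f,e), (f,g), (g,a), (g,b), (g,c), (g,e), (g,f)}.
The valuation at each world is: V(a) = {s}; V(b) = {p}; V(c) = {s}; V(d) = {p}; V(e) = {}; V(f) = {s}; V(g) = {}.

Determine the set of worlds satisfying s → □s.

b, d, e, g

Let φ = s → □s. Evaluate φ at each world:
  a (successors {a, b, c, g}): φ is false.
  b (successors {a, b, c, d, e, f, g}): φ is true.
  c (successors {a, b, c, e, g}): φ is false.
  d (successors {b, e}): φ is true.
  e (successors {b, c, d, e, f, g}): φ is true.
  f (successors {b, e, g}): φ is false.
  g (successors {a, b, c, e, f}): φ is true.
For instance, at e:
  At e: s is false, □s is false, so s → □s is true.
    At e: □s requires s at every successor {b, c, d, e, f, g}.
      s fails at b, so □s is false at e.
Satisfying worlds: {b, d, e, g}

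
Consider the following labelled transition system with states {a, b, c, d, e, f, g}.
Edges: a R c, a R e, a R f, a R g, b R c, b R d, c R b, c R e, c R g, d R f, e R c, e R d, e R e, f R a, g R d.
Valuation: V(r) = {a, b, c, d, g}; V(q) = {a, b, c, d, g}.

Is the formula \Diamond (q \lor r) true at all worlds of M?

Let φ = \Diamond (q \lor r). Evaluate φ at each world:
  a (successors {c, e, f, g}): φ is true.
  b (successors {c, d}): φ is true.
  c (successors {b, e, g}): φ is true.
  d (successors {f}): φ is false.
  e (successors {c, d, e}): φ is true.
  f (successors {a}): φ is true.
  g (successors {d}): φ is true.
Detail at d (counterexample):
  At d: \Diamond (q \lor r) requires q \lor r at some successor in {f}.
    At f: q \lor r is false.
  So \Diamond (q \lor r) is false at d.

No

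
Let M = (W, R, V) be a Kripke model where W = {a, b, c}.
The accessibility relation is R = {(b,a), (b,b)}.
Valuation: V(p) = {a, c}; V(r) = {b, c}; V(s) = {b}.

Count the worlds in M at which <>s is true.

Recall that <>ψ holds at a world iff ψ holds at some accessible world.
Let φ = <>s. Evaluate φ at each world:
  a (successors ∅): φ is false.
  b (successors {a, b}): φ is true.
  c (successors ∅): φ is false.
For instance, at b:
  At b: <>s requires s at some successor in {a, b}.
    s holds at b, so <>s is true at b.
Satisfying worlds: {b}

1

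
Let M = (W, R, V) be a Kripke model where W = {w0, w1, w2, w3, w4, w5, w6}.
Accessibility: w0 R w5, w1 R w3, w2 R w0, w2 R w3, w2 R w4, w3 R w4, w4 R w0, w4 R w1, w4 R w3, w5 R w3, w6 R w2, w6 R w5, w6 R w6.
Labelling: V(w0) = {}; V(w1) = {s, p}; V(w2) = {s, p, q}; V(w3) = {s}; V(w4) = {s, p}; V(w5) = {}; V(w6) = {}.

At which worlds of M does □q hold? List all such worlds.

none

Let φ = □q. Evaluate φ at each world:
  w0 (successors {w5}): φ is false.
  w1 (successors {w3}): φ is false.
  w2 (successors {w0, w3, w4}): φ is false.
  w3 (successors {w4}): φ is false.
  w4 (successors {w0, w1, w3}): φ is false.
  w5 (successors {w3}): φ is false.
  w6 (successors {w2, w5, w6}): φ is false.
For instance, at w2:
  At w2: □q requires q at every successor {w0, w3, w4}.
    q fails at w0, so □q is false at w2.
Satisfying worlds: none.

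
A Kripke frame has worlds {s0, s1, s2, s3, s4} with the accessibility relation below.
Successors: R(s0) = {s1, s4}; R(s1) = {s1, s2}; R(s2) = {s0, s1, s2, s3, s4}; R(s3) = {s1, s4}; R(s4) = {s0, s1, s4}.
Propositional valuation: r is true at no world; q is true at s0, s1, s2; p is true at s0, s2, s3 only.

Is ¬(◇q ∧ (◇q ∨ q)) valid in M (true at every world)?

Recall that ◇ψ holds at a world iff ψ holds at some accessible world.
Let φ = ¬(◇q ∧ (◇q ∨ q)). Evaluate φ at each world:
  s0 (successors {s1, s4}): φ is false.
  s1 (successors {s1, s2}): φ is false.
  s2 (successors {s0, s1, s2, s3, s4}): φ is false.
  s3 (successors {s1, s4}): φ is false.
  s4 (successors {s0, s1, s4}): φ is false.
Detail at s0 (counterexample):
  At s0: ◇q ∧ (◇q ∨ q) is true, so ¬(◇q ∧ (◇q ∨ q)) is false.
    At s0: ◇q is true, ◇q ∨ q is true, so ◇q ∧ (◇q ∨ q) is true.
      At s0: ◇q requires q at some successor in {s1, s4}.
        q holds at s1, so ◇q is true at s0.
      At s0: ◇q is true, q is true, so ◇q ∨ q is true.

No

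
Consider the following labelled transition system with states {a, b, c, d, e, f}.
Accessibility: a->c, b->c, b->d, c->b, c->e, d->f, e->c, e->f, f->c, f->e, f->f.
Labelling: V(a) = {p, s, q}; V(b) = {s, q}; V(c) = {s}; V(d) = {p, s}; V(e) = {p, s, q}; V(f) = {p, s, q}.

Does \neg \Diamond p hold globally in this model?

Recall that \Diamond ψ holds at a world iff ψ holds at some accessible world.
Let φ = \neg \Diamond p. Evaluate φ at each world:
  a (successors {c}): φ is true.
  b (successors {c, d}): φ is false.
  c (successors {b, e}): φ is false.
  d (successors {f}): φ is false.
  e (successors {c, f}): φ is false.
  f (successors {c, e, f}): φ is false.
Detail at b (counterexample):
  At b: \Diamond p is true, so \neg \Diamond p is false.
    At b: \Diamond p requires p at some successor in {c, d}.
      p holds at d, so \Diamond p is true at b.

No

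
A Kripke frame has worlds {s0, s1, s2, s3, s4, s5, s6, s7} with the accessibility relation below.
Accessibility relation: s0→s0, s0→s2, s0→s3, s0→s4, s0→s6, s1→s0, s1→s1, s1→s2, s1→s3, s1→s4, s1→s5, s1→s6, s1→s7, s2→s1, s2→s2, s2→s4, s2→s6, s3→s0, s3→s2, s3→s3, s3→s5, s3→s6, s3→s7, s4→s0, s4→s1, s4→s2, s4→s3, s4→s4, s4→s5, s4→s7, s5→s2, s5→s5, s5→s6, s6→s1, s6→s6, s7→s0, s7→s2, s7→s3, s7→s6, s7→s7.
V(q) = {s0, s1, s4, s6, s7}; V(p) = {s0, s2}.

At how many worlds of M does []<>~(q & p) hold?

Recall that []ψ holds at a world iff ψ holds at every accessible world, and <>ψ holds iff ψ holds at some accessible world.
Let φ = []<>~(q & p). Evaluate φ at each world:
  s0 (successors {s0, s2, s3, s4, s6}): φ is true.
  s1 (successors {s0, s1, s2, s3, s4, s5, s6, s7}): φ is true.
  s2 (successors {s1, s2, s4, s6}): φ is true.
  s3 (successors {s0, s2, s3, s5, s6, s7}): φ is true.
  s4 (successors {s0, s1, s2, s3, s4, s5, s7}): φ is true.
  s5 (successors {s2, s5, s6}): φ is true.
  s6 (successors {s1, s6}): φ is true.
  s7 (successors {s0, s2, s3, s6, s7}): φ is true.
For instance, at s2:
  At s2: []<>~(q & p) requires <>~(q & p) at every successor {s1, s2, s4, s6}.
    At s1: <>~(q & p) is true.
    At s2: <>~(q & p) is true.
    At s4: <>~(q & p) is true.
    At s6: <>~(q & p) is true.
  So []<>~(q & p) is true at s2.
Satisfying worlds: {s0, s1, s2, s3, s4, s5, s6, s7}

8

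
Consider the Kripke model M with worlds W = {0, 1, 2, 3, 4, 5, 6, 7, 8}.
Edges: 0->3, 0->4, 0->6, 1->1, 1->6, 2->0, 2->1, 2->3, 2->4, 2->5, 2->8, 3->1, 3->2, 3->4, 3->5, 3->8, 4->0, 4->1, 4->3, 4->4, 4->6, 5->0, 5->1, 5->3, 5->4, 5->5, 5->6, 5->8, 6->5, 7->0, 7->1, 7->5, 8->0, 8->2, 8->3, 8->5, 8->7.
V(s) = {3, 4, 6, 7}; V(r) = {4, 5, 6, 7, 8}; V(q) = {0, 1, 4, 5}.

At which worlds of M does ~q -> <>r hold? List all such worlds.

Let φ = ~q -> <>r. Evaluate φ at each world:
  0 (successors {3, 4, 6}): φ is true.
  1 (successors {1, 6}): φ is true.
  2 (successors {0, 1, 3, 4, 5, 8}): φ is true.
  3 (successors {1, 2, 4, 5, 8}): φ is true.
  4 (successors {0, 1, 3, 4, 6}): φ is true.
  5 (successors {0, 1, 3, 4, 5, 6, 8}): φ is true.
  6 (successors {5}): φ is true.
  7 (successors {0, 1, 5}): φ is true.
  8 (successors {0, 2, 3, 5, 7}): φ is true.
For instance, at 6:
  At 6: ~q is true, <>r is true, so ~q -> <>r is true.
    At 6: <>r requires r at some successor in {5}.
      r holds at 5, so <>r is true at 6.
Satisfying worlds: {0, 1, 2, 3, 4, 5, 6, 7, 8}

0, 1, 2, 3, 4, 5, 6, 7, 8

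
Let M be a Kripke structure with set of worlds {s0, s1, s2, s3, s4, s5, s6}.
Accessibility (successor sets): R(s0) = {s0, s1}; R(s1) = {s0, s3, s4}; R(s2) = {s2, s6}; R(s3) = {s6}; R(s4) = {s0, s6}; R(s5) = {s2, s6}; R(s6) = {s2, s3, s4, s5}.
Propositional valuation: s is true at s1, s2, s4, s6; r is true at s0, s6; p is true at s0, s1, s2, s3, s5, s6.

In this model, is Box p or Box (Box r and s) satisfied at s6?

No

Recall that Box ψ holds at a world iff ψ holds at every accessible world, and Dia ψ holds iff ψ holds at some accessible world.
At s6: Box p is false, Box (Box r and s) is false, so Box p or Box (Box r and s) is false.
  At s6: Box p requires p at every successor {s2, s3, s4, s5}.
    p fails at s4, so Box p is false at s6.
  At s6: Box (Box r and s) requires Box r and s at every successor {s2, s3, s4, s5}.
    Box r and s fails at s2, so Box (Box r and s) is false at s6.
      At s2: Box r is false, s is true, so Box r and s is false.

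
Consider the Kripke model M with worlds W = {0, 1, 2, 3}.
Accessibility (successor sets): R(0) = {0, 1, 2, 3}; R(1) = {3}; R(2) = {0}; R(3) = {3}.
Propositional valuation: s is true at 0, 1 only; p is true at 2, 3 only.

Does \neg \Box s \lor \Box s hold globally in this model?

Recall that \Box ψ holds at a world iff ψ holds at every accessible world, and \Diamond ψ holds iff ψ holds at some accessible world.
Let φ = \neg \Box s \lor \Box s. Evaluate φ at each world:
  0 (successors {0, 1, 2, 3}): φ is true.
  1 (successors {3}): φ is true.
  2 (successors {0}): φ is true.
  3 (successors {3}): φ is true.
For instance, at 3:
  At 3: \neg \Box s is true, \Box s is false, so \neg \Box s \lor \Box s is true.
    At 3: \Box s is false, so \neg \Box s is true.
      At 3: \Box s requires s at every successor {3}.
        s fails at 3, so \Box s is false at 3.
    At 3: \Box s requires s at every successor {3}.
      s fails at 3, so \Box s is false at 3.

Yes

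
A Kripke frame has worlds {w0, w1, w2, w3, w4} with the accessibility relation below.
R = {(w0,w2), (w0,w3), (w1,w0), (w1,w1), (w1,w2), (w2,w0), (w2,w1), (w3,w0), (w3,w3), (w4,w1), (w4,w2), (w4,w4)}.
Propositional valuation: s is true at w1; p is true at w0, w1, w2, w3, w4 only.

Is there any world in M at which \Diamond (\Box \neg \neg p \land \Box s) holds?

Let φ = \Diamond (\Box \neg \neg p \land \Box s). Evaluate φ at each world:
  w0 (successors {w2, w3}): φ is false.
  w1 (successors {w0, w1, w2}): φ is false.
  w2 (successors {w0, w1}): φ is false.
  w3 (successors {w0, w3}): φ is false.
  w4 (successors {w1, w2, w4}): φ is false.
For instance, at w2:
  At w2: \Diamond (\Box \neg \neg p \land \Box s) requires \Box \neg \neg p \land \Box s at some successor in {w0, w1}.
    At w0: \Box \neg \neg p \land \Box s is false.
    At w1: \Box \neg \neg p \land \Box s is false.
  So \Diamond (\Box \neg \neg p \land \Box s) is false at w2.

No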